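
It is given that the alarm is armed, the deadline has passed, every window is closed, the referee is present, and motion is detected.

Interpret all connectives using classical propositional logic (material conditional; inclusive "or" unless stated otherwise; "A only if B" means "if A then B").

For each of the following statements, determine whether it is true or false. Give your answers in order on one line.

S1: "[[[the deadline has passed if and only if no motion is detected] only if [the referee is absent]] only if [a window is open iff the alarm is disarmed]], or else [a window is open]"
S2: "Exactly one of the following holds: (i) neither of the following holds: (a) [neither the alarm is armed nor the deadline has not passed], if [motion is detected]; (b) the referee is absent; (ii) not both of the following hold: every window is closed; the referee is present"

S1 T, S2 T

Let Q = "the deadline has passed" (T), U = "motion is detected" (T), S = "the referee is present" (T), R = "a window is open" (F), P = "the alarm is armed" (T).

S1: This is (((Q <-> ~U) -> ~S) -> (R <-> ~P)) | R.

~U = ~T = F
Q <-> ~U = T <-> F = F
~S = ~T = F
(Q <-> ~U) -> ~S = F -> F = T
~P = ~T = F
R <-> ~P = F <-> F = T
((Q <-> ~U) -> ~S) -> (R <-> ~P) = T -> T = T
(((Q <-> ~U) -> ~S) -> (R <-> ~P)) | R = T | F = T
So S1 is true.

S2: This is ((U -> (P nor ~Q)) nor ~S) xor (~R nand S).

~Q = ~T = F
P nor ~Q = T nor F = F
U -> (P nor ~Q) = T -> F = F
~S = ~T = F
(U -> (P nor ~Q)) nor ~S = F nor F = T
~R = ~F = T
~R nand S = T nand T = F
((U -> (P nor ~Q)) nor ~S) xor (~R nand S) = T xor F = T
Hence S2 is true.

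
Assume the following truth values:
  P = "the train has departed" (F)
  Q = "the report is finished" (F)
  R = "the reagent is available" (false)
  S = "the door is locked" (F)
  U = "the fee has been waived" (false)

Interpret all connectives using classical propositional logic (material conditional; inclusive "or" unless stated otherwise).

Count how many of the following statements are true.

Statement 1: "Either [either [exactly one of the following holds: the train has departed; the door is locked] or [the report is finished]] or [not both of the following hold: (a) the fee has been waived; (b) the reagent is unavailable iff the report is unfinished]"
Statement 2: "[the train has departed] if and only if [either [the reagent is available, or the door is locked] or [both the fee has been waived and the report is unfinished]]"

2

Statement 1: In symbols: ((P ⊕ S) ∨ Q) ∨ (U ↑ (¬R ↔ ¬Q))

P ⊕ S = F ⊕ F = F
(P ⊕ S) ∨ Q = F ∨ F = F
¬R = ¬F = T
¬Q = ¬F = T
¬R ↔ ¬Q = T ↔ T = T
U ↑ (¬R ↔ ¬Q) = F ↑ T = T
((P ⊕ S) ∨ Q) ∨ (U ↑ (¬R ↔ ¬Q)) = F ∨ T = T
Hence Statement 1 is true.

Statement 2: Parsed as P ↔ ((R ∨ S) ∨ (U ∧ ¬Q))

R ∨ S = F ∨ F = F
¬Q = ¬F = T
U ∧ ¬Q = F ∧ T = F
(R ∨ S) ∨ (U ∧ ¬Q) = F ∨ F = F
P ↔ ((R ∨ S) ∨ (U ∧ ¬Q)) = F ↔ F = T
Hence Statement 2 is true.

Count: 2.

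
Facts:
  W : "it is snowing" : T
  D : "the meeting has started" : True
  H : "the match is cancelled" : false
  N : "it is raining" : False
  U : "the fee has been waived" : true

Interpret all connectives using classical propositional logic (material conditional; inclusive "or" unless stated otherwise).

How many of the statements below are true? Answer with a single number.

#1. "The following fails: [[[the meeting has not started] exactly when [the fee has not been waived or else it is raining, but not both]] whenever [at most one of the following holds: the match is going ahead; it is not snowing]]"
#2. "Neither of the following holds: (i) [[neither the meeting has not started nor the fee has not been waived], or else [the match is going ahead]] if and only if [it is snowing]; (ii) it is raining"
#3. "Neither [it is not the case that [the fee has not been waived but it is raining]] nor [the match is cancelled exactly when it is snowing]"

0

#1: Formalization: ¬((¬H ↑ ¬W) → (¬D ↔ (¬U ⊕ N)))

¬H = ¬F = T
¬W = ¬T = F
¬H ↑ ¬W = T ↑ F = T
¬D = ¬T = F
¬U = ¬T = F
¬U ⊕ N = F ⊕ F = F
¬D ↔ (¬U ⊕ N) = F ↔ F = T
(¬H ↑ ¬W) → (¬D ↔ (¬U ⊕ N)) = T → T = T
¬((¬H ↑ ¬W) → (¬D ↔ (¬U ⊕ N))) = ¬T = F
So #1 is false.

#2: Parsed as (((¬D ↓ ¬U) ∨ ¬H) ↔ W) ↓ N

¬D = ¬T = F
¬U = ¬T = F
¬D ↓ ¬U = F ↓ F = T
¬H = ¬F = T
(¬D ↓ ¬U) ∨ ¬H = T ∨ T = T
((¬D ↓ ¬U) ∨ ¬H) ↔ W = T ↔ T = T
(((¬D ↓ ¬U) ∨ ¬H) ↔ W) ↓ N = T ↓ F = F
So #2 is false.

#3: In symbols: ¬(¬U ∧ N) ↓ (H ↔ W)

¬U = ¬T = F
¬U ∧ N = F ∧ F = F
¬(¬U ∧ N) = ¬F = T
H ↔ W = F ↔ T = F
¬(¬U ∧ N) ↓ (H ↔ W) = T ↓ F = F
Hence #3 is false.

Count: 0.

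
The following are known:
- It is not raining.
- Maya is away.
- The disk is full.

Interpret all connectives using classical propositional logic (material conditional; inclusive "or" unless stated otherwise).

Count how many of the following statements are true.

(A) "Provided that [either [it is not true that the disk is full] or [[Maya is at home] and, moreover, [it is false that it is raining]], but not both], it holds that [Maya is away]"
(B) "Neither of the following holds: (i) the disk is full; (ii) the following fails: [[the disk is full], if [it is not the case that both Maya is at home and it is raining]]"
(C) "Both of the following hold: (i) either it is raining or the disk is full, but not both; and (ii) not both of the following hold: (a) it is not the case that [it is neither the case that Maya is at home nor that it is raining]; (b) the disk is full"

Let R = "the disk is full" (True), Q = "Maya is at home" (False), P = "it is raining" (False).

(A): Formalization: (not R xor (Q and not P)) -> not Q

not R = not True = False
not P = not False = True
Q and not P = False and True = False
not R xor (Q and not P) = False xor False = False
not Q = not False = True
(not R xor (Q and not P)) -> not Q = False -> True = True
Thus (A) is true.

(B): This is R nor not ((Q nand P) -> R).

Q nand P = False nand False = True
(Q nand P) -> R = True -> True = True
not ((Q nand P) -> R) = not True = False
R nor not ((Q nand P) -> R) = True nor False = False
So (B) is false.

(C): In symbols: (P xor R) and (not (Q nor P) nand R)

P xor R = False xor True = True
Q nor P = False nor False = True
not (Q nor P) = not True = False
not (Q nor P) nand R = False nand True = True
(P xor R) and (not (Q nor P) nand R) = True and True = True
Hence (C) is true.

2 of the 3 statements are true.

2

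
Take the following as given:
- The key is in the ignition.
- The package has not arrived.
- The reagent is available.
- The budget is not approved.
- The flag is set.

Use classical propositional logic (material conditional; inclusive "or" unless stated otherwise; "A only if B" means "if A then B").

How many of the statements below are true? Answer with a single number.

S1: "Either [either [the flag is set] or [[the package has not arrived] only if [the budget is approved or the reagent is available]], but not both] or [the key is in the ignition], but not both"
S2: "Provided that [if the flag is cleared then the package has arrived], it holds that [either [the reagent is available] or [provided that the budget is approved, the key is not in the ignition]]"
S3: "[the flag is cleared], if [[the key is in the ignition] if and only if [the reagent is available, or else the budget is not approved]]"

2

Let U = "the flag is set" (T), Q = "the package has arrived" (F), S = "the budget is approved" (F), R = "the reagent is available" (T), P = "the key is in the ignition" (T).

S1: In symbols: (U xor (~Q -> (S | R))) xor P

~Q = ~F = T
S | R = F | T = T
~Q -> (S | R) = T -> T = T
U xor (~Q -> (S | R)) = T xor T = F
(U xor (~Q -> (S | R))) xor P = F xor T = T
Hence S1 is true.

S2: Parsed as (~U -> Q) -> (R | (S -> ~P))

~U = ~T = F
~U -> Q = F -> F = T
~P = ~T = F
S -> ~P = F -> F = T
R | (S -> ~P) = T | T = T
(~U -> Q) -> (R | (S -> ~P)) = T -> T = T
Thus S2 is true.

S3: This is (P <-> (R | ~S)) -> ~U.

~S = ~F = T
R | ~S = T | T = T
P <-> (R | ~S) = T <-> T = T
~U = ~T = F
(P <-> (R | ~S)) -> ~U = T -> F = F
Thus S3 is false.

Count: 2.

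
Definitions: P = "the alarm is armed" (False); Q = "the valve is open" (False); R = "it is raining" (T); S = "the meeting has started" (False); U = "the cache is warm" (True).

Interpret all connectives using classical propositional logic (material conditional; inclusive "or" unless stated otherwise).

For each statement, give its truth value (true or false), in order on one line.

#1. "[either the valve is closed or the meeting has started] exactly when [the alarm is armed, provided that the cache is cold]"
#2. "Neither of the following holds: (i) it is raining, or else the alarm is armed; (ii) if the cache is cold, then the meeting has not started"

#1: Parsed as (¬Q ∨ S) ↔ (¬U → P)

¬Q = ¬F = T
¬Q ∨ S = T ∨ F = T
¬U = ¬T = F
¬U → P = F → F = T
(¬Q ∨ S) ↔ (¬U → P) = T ↔ T = T
Hence #1 is true.

#2: Parsed as (R ∨ P) ↓ (¬U → ¬S)

R ∨ P = T ∨ F = T
¬U = ¬T = F
¬S = ¬F = T
¬U → ¬S = F → T = T
(R ∨ P) ↓ (¬U → ¬S) = T ↓ T = F
So #2 is false.

#1 T; #2 F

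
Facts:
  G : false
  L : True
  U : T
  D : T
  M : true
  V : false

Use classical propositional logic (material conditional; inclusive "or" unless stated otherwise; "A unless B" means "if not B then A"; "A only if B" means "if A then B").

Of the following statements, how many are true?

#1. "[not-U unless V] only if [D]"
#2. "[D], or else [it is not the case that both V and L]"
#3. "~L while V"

2

#1: Formalization: (~U | V) -> D

~U = ~T = F
~U | V = F | F = F
(~U | V) -> D = F -> T = T
Thus #1 is true.

#2: Formalization: D | (V nand L)

V nand L = F nand T = T
D | (V nand L) = T | T = T
Hence #2 is true.

#3: Parsed as ~L & V

~L = ~T = F
~L & V = F & F = F
Hence #3 is false.

2 of the 3 statements are true.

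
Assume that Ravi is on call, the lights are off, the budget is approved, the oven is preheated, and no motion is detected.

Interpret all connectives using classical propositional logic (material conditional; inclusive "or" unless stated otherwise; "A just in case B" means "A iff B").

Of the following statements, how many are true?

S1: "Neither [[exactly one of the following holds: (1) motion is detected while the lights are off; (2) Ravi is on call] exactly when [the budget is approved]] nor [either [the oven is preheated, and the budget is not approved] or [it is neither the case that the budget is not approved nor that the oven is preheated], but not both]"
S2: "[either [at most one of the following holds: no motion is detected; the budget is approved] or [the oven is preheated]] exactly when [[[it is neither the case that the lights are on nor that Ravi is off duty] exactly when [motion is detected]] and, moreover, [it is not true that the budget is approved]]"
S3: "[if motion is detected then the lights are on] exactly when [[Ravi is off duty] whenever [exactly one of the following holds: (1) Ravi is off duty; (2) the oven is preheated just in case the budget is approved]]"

0

Let U = "motion is detected" (F), Q = "the lights are on" (F), P = "Ravi is on call" (T), R = "the budget is approved" (T), S = "the oven is preheated" (T).

S1: This is (((U ∧ ¬Q) ⊕ P) ↔ R) ↓ ((S ∧ ¬R) ⊕ (¬R ↓ S)).

¬Q = ¬F = T
U ∧ ¬Q = F ∧ T = F
(U ∧ ¬Q) ⊕ P = F ⊕ T = T
((U ∧ ¬Q) ⊕ P) ↔ R = T ↔ T = T
¬R = ¬T = F
S ∧ ¬R = T ∧ F = F
¬R = ¬T = F
¬R ↓ S = F ↓ T = F
(S ∧ ¬R) ⊕ (¬R ↓ S) = F ⊕ F = F
(((U ∧ ¬Q) ⊕ P) ↔ R) ↓ ((S ∧ ¬R) ⊕ (¬R ↓ S)) = T ↓ F = F
Hence S1 is false.

S2: Parsed as ((¬U ↑ R) ∨ S) ↔ (((Q ↓ ¬P) ↔ U) ∧ ¬R)

¬U = ¬F = T
¬U ↑ R = T ↑ T = F
(¬U ↑ R) ∨ S = F ∨ T = T
¬P = ¬T = F
Q ↓ ¬P = F ↓ F = T
(Q ↓ ¬P) ↔ U = T ↔ F = F
¬R = ¬T = F
((Q ↓ ¬P) ↔ U) ∧ ¬R = F ∧ F = F
((¬U ↑ R) ∨ S) ↔ (((Q ↓ ¬P) ↔ U) ∧ ¬R) = T ↔ F = F
Hence S2 is false.

S3: Parsed as (U → Q) ↔ ((¬P ⊕ (S ↔ R)) → ¬P)

U → Q = F → F = T
¬P = ¬T = F
S ↔ R = T ↔ T = T
¬P ⊕ (S ↔ R) = F ⊕ T = T
¬P = ¬T = F
(¬P ⊕ (S ↔ R)) → ¬P = T → F = F
(U → Q) ↔ ((¬P ⊕ (S ↔ R)) → ¬P) = T ↔ F = F
Thus S3 is false.

True statements: 0 (none).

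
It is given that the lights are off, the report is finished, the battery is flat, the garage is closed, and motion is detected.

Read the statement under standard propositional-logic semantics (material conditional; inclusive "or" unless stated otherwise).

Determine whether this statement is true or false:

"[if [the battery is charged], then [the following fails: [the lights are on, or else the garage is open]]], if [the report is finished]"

True.

Let S = "the report is finished" (T), N = "the battery is charged" (F), G = "the lights are on" (F), U = "the garage is closed" (T).
In symbols: S -> (N -> ~(G | ~U))

~U = ~T = F
G | ~U = F | F = F
~(G | ~U) = ~F = T
N -> ~(G | ~U) = F -> T = T
S -> (N -> ~(G | ~U)) = T -> T = T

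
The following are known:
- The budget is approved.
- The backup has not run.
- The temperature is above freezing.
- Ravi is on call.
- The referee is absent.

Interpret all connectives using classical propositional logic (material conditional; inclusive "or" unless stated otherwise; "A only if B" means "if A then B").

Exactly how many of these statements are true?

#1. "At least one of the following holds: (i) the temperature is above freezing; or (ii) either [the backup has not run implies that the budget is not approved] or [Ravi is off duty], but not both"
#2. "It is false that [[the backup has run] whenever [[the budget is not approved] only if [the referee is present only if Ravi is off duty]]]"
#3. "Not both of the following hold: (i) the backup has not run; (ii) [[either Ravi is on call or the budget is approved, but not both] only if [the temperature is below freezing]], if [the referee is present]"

2

Let R = "the temperature is below freezing" (False), Q = "the backup has run" (False), P = "the budget is approved" (True), S = "Ravi is on call" (True), U = "the referee is present" (False).

#1: In symbols: not R or ((not Q -> not P) xor not S)

not R = not False = True
not Q = not False = True
not P = not True = False
not Q -> not P = True -> False = False
not S = not True = False
(not Q -> not P) xor not S = False xor False = False
not R or ((not Q -> not P) xor not S) = True or False = True
So #1 is true.

#2: Parsed as not ((not P -> (U -> not S)) -> Q)

not P = not True = False
not S = not True = False
U -> not S = False -> False = True
not P -> (U -> not S) = False -> True = True
(not P -> (U -> not S)) -> Q = True -> False = False
not ((not P -> (U -> not S)) -> Q) = not False = True
So #2 is true.

#3: Formalization: not Q nand (U -> ((S xor P) -> R))

not Q = not False = True
S xor P = True xor True = False
(S xor P) -> R = False -> False = True
U -> ((S xor P) -> R) = False -> True = True
not Q nand (U -> ((S xor P) -> R)) = True nand True = False
Hence #3 is false.

Count: 2.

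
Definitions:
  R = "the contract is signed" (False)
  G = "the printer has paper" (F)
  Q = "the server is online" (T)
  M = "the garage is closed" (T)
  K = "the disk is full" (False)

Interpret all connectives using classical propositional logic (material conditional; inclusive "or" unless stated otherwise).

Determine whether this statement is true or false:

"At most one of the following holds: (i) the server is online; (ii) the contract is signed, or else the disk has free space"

Values: Q=T, R=F, K=F.
In symbols: Q ↑ (R ∨ ¬K)

¬K = ¬F = T
R ∨ ¬K = F ∨ T = T
Q ↑ (R ∨ ¬K) = T ↑ T = F

The statement is false.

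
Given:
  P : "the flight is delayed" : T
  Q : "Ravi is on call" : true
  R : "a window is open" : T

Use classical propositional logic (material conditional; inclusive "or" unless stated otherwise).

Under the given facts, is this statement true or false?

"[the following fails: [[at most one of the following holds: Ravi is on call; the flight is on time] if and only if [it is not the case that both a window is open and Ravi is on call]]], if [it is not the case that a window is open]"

True

Formalization: ~R -> ~((Q nand ~P) <-> (R nand Q))

~R = ~T = F
~P = ~T = F
Q nand ~P = T nand F = T
R nand Q = T nand T = F
(Q nand ~P) <-> (R nand Q) = T <-> F = F
~((Q nand ~P) <-> (R nand Q)) = ~F = T
~R -> ~((Q nand ~P) <-> (R nand Q)) = F -> T = T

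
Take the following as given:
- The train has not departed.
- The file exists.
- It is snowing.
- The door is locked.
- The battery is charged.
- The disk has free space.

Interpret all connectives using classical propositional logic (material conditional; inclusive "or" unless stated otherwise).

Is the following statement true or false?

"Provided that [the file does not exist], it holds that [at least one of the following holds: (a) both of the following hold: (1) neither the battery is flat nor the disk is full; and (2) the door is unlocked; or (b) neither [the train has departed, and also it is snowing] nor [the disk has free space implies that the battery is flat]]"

Let Q = "the file exists" (T), U = "the battery is charged" (T), V = "the disk is full" (F), S = "the door is locked" (T), P = "the train has departed" (F), R = "it is snowing" (T).
Parsed as ¬Q → (((¬U ↓ V) ∧ ¬S) ∨ ((P ∧ R) ↓ (¬V → ¬U)))

¬Q = ¬T = F
¬U = ¬T = F
¬U ↓ V = F ↓ F = T
¬S = ¬T = F
(¬U ↓ V) ∧ ¬S = T ∧ F = F
P ∧ R = F ∧ T = F
¬V = ¬F = T
¬U = ¬T = F
¬V → ¬U = T → F = F
(P ∧ R) ↓ (¬V → ¬U) = F ↓ F = T
((¬U ↓ V) ∧ ¬S) ∨ ((P ∧ R) ↓ (¬V → ¬U)) = F ∨ T = T
¬Q → (((¬U ↓ V) ∧ ¬S) ∨ ((P ∧ R) ↓ (¬V → ¬U))) = F → T = T

True.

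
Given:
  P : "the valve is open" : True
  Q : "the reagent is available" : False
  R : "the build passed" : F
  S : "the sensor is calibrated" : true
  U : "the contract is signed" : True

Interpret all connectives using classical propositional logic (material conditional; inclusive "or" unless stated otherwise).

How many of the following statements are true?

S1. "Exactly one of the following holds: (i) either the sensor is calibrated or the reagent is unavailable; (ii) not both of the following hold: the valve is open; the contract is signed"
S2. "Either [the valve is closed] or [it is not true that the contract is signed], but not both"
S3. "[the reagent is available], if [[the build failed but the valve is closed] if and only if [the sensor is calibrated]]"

2

S1: In symbols: (S | ~Q) xor (P nand U)

~Q = ~F = T
S | ~Q = T | T = T
P nand U = T nand T = F
(S | ~Q) xor (P nand U) = T xor F = T
Hence S1 is true.

S2: This is ~P xor ~U.

~P = ~T = F
~U = ~T = F
~P xor ~U = F xor F = F
Thus S2 is false.

S3: This is ((~R & ~P) <-> S) -> Q.

~R = ~F = T
~P = ~T = F
~R & ~P = T & F = F
(~R & ~P) <-> S = F <-> T = F
((~R & ~P) <-> S) -> Q = F -> F = T
Hence S3 is true.

Count: 2.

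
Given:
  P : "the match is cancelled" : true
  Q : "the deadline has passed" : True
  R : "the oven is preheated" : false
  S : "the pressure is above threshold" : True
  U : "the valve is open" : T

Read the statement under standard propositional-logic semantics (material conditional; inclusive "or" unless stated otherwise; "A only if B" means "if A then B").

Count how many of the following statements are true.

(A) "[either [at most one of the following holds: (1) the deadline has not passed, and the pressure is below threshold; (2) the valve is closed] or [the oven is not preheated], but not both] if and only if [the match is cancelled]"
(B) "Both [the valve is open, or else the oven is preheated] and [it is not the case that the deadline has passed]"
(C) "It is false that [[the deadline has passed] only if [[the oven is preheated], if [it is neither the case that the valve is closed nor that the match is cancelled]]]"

0

(A): This is (((~Q & ~S) nand ~U) xor ~R) <-> P.

~Q = ~T = F
~S = ~T = F
~Q & ~S = F & F = F
~U = ~T = F
(~Q & ~S) nand ~U = F nand F = T
~R = ~F = T
((~Q & ~S) nand ~U) xor ~R = T xor T = F
(((~Q & ~S) nand ~U) xor ~R) <-> P = F <-> T = F
Hence (A) is false.

(B): This is (U | R) & ~Q.

U | R = T | F = T
~Q = ~T = F
(U | R) & ~Q = T & F = F
So (B) is false.

(C): Formalization: ~(Q -> ((~U nor P) -> R))

~U = ~T = F
~U nor P = F nor T = F
(~U nor P) -> R = F -> F = T
Q -> ((~U nor P) -> R) = T -> T = T
~(Q -> ((~U nor P) -> R)) = ~T = F
Thus (C) is false.

0 of the 3 statements are true (none).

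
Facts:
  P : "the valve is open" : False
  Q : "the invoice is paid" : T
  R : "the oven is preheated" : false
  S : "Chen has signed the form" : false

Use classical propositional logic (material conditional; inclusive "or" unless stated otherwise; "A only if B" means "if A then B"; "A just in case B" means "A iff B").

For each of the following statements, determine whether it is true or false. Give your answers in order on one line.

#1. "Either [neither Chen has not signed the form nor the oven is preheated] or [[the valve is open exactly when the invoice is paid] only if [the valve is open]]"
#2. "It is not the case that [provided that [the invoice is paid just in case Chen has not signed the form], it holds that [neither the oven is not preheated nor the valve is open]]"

#1 T; #2 T

#1: In symbols: (¬S ↓ R) ∨ ((P ↔ Q) → P)

¬S = ¬F = T
¬S ↓ R = T ↓ F = F
P ↔ Q = F ↔ T = F
(P ↔ Q) → P = F → F = T
(¬S ↓ R) ∨ ((P ↔ Q) → P) = F ∨ T = T
So #1 is true.

#2: Parsed as ¬((Q ↔ ¬S) → (¬R ↓ P))

¬S = ¬F = T
Q ↔ ¬S = T ↔ T = T
¬R = ¬F = T
¬R ↓ P = T ↓ F = F
(Q ↔ ¬S) → (¬R ↓ P) = T → F = F
¬((Q ↔ ¬S) → (¬R ↓ P)) = ¬F = T
So #2 is true.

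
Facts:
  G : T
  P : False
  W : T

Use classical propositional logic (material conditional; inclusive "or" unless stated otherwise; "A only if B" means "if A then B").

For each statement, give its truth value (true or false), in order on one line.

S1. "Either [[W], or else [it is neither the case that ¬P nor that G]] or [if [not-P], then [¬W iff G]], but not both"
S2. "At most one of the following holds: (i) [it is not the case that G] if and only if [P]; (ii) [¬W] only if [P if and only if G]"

S1 T, S2 F

S1: Formalization: (W | (~P nor G)) xor (~P -> (~W <-> G))

~P = ~F = T
~P nor G = T nor T = F
W | (~P nor G) = T | F = T
~P = ~F = T
~W = ~T = F
~W <-> G = F <-> T = F
~P -> (~W <-> G) = T -> F = F
(W | (~P nor G)) xor (~P -> (~W <-> G)) = T xor F = T
Thus S1 is true.

S2: Formalization: (~G <-> P) nand (~W -> (P <-> G))

~G = ~T = F
~G <-> P = F <-> F = T
~W = ~T = F
P <-> G = F <-> T = F
~W -> (P <-> G) = F -> F = T
(~G <-> P) nand (~W -> (P <-> G)) = T nand T = F
Hence S2 is false.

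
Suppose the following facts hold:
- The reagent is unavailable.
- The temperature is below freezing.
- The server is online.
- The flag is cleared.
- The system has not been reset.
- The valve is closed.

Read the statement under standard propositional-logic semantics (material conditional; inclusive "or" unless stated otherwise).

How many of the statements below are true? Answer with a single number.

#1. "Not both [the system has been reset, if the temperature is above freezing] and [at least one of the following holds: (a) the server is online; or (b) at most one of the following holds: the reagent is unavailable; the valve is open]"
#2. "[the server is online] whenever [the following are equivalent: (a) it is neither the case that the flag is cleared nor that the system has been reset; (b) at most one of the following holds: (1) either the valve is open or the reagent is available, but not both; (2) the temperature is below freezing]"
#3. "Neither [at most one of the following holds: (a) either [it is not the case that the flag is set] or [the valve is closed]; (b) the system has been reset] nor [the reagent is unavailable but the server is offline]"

Let W = "the temperature is below freezing" (T), V = "the system has been reset" (F), H = "the server is online" (T), S = "the reagent is available" (F), L = "the valve is open" (F), N = "the flag is set" (F).

#1: Formalization: (~W -> V) nand (H | (~S nand L))

~W = ~T = F
~W -> V = F -> F = T
~S = ~F = T
~S nand L = T nand F = T
H | (~S nand L) = T | T = T
(~W -> V) nand (H | (~S nand L)) = T nand T = F
Thus #1 is false.

#2: Parsed as ((~N nor V) <-> ((L xor S) nand W)) -> H

~N = ~F = T
~N nor V = T nor F = F
L xor S = F xor F = F
(L xor S) nand W = F nand T = T
(~N nor V) <-> ((L xor S) nand W) = F <-> T = F
((~N nor V) <-> ((L xor S) nand W)) -> H = F -> T = T
Thus #2 is true.

#3: Parsed as ((~N | ~L) nand V) nor (~S & ~H)

~N = ~F = T
~L = ~F = T
~N | ~L = T | T = T
(~N | ~L) nand V = T nand F = T
~S = ~F = T
~H = ~T = F
~S & ~H = T & F = F
((~N | ~L) nand V) nor (~S & ~H) = T nor F = F
Thus #3 is false.

1 of the 3 statements is true (#2).

1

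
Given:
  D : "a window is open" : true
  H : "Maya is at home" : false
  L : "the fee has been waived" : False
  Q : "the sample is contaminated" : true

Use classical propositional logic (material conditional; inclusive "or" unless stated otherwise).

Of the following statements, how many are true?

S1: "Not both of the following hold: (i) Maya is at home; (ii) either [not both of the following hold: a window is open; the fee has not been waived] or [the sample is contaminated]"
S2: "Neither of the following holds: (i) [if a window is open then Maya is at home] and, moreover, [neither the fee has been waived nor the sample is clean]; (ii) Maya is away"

S1: In symbols: H nand ((D nand ~L) | Q)

~L = ~F = T
D nand ~L = T nand T = F
(D nand ~L) | Q = F | T = T
H nand ((D nand ~L) | Q) = F nand T = T
Hence S1 is true.

S2: Parsed as ((D -> H) & (L nor ~Q)) nor ~H

D -> H = T -> F = F
~Q = ~T = F
L nor ~Q = F nor F = T
(D -> H) & (L nor ~Q) = F & T = F
~H = ~F = T
((D -> H) & (L nor ~Q)) nor ~H = F nor T = F
Hence S2 is false.

Count: 1.

1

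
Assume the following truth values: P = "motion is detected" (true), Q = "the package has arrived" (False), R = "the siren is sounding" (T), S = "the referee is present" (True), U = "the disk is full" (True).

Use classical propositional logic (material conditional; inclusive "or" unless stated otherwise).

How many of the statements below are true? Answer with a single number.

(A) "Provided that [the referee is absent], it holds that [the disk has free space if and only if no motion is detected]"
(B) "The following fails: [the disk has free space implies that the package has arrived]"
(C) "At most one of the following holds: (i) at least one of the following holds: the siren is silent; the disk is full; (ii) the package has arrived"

(A): Parsed as not S -> (not U iff not P)

not S = not True = False
not U = not True = False
not P = not True = False
not U iff not P = False iff False = True
not S -> (not U iff not P) = False -> True = True
Thus (A) is true.

(B): Formalization: not (not U -> Q)

not U = not True = False
not U -> Q = False -> False = True
not (not U -> Q) = not True = False
So (B) is false.

(C): Parsed as (not R or U) nand Q

not R = not True = False
not R or U = False or True = True
(not R or U) nand Q = True nand False = True
So (C) is true.

Count: 2.

2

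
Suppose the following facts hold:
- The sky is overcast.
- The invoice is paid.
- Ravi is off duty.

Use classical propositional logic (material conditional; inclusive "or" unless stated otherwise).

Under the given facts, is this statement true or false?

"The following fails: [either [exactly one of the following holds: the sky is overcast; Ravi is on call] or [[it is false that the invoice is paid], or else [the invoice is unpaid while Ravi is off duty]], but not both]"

Let P = "the sky is overcast" (True), R = "Ravi is on call" (False), Q = "the invoice is paid" (True).
In symbols: not ((P xor R) xor (not Q or (not Q and not R)))

P xor R = True xor False = True
not Q = not True = False
not Q = not True = False
not R = not False = True
not Q and not R = False and True = False
not Q or (not Q and not R) = False or False = False
(P xor R) xor (not Q or (not Q and not R)) = True xor False = True
not ((P xor R) xor (not Q or (not Q and not R))) = not True = False

The statement is false.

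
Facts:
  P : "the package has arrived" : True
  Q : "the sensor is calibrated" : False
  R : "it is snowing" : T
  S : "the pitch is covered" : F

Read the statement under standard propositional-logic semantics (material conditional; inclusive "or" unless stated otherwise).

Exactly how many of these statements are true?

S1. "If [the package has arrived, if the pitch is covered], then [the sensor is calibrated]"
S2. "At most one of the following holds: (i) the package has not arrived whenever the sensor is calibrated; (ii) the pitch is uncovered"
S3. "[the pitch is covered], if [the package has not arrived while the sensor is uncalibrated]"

1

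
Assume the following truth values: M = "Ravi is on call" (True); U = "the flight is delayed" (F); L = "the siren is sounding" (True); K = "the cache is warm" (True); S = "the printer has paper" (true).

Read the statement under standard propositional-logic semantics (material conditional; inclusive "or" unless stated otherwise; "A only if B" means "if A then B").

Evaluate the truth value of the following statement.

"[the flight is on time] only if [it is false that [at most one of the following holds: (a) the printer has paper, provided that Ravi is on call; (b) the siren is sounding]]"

True

In symbols: not U -> not ((M -> S) nand L)

not U = not False = True
M -> S = True -> True = True
(M -> S) nand L = True nand True = False
not ((M -> S) nand L) = not False = True
not U -> not ((M -> S) nand L) = True -> True = True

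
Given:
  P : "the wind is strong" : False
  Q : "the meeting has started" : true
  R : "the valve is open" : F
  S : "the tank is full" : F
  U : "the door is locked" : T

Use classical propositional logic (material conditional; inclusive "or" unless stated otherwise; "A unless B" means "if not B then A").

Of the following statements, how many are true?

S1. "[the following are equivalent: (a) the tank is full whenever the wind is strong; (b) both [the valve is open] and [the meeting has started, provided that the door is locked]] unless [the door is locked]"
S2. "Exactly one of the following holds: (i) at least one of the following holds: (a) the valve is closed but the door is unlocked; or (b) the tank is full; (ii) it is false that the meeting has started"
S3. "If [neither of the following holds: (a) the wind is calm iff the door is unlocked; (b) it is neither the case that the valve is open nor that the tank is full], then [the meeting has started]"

S1: Formalization: ((P → S) ↔ (R ∧ (U → Q))) ∨ U

P → S = F → F = T
U → Q = T → T = T
R ∧ (U → Q) = F ∧ T = F
(P → S) ↔ (R ∧ (U → Q)) = T ↔ F = F
((P → S) ↔ (R ∧ (U → Q))) ∨ U = F ∨ T = T
Thus S1 is true.

S2: In symbols: ((¬R ∧ ¬U) ∨ S) ⊕ ¬Q

¬R = ¬F = T
¬U = ¬T = F
¬R ∧ ¬U = T ∧ F = F
(¬R ∧ ¬U) ∨ S = F ∨ F = F
¬Q = ¬T = F
((¬R ∧ ¬U) ∨ S) ⊕ ¬Q = F ⊕ F = F
Thus S2 is false.

S3: In symbols: ((¬P ↔ ¬U) ↓ (R ↓ S)) → Q

¬P = ¬F = T
¬U = ¬T = F
¬P ↔ ¬U = T ↔ F = F
R ↓ S = F ↓ F = T
(¬P ↔ ¬U) ↓ (R ↓ S) = F ↓ T = F
((¬P ↔ ¬U) ↓ (R ↓ S)) → Q = F → T = T
Hence S3 is true.

2 of the 3 statements are true.

2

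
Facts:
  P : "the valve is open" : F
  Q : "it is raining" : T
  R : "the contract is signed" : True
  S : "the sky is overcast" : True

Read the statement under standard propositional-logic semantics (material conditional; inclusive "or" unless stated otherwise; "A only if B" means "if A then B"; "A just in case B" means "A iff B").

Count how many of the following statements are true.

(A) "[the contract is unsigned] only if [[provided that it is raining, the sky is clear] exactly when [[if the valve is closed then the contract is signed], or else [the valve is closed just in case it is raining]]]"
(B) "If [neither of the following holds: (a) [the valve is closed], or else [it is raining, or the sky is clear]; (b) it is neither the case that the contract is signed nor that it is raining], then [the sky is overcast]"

(A): Formalization: not R -> ((Q -> not S) iff ((not P -> R) or (not P iff Q)))

not R = not True = False
not S = not True = False
Q -> not S = True -> False = False
not P = not False = True
not P -> R = True -> True = True
not P = not False = True
not P iff Q = True iff True = True
(not P -> R) or (not P iff Q) = True or True = True
(Q -> not S) iff ((not P -> R) or (not P iff Q)) = False iff True = False
not R -> ((Q -> not S) iff ((not P -> R) or (not P iff Q))) = False -> False = True
Thus (A) is true.

(B): In symbols: ((not P or (Q or not S)) nor (R nor Q)) -> S

not P = not False = True
not S = not True = False
Q or not S = True or False = True
not P or (Q or not S) = True or True = True
R nor Q = True nor True = False
(not P or (Q or not S)) nor (R nor Q) = True nor False = False
((not P or (Q or not S)) nor (R nor Q)) -> S = False -> True = True
Hence (B) is true.

Count: 2.

2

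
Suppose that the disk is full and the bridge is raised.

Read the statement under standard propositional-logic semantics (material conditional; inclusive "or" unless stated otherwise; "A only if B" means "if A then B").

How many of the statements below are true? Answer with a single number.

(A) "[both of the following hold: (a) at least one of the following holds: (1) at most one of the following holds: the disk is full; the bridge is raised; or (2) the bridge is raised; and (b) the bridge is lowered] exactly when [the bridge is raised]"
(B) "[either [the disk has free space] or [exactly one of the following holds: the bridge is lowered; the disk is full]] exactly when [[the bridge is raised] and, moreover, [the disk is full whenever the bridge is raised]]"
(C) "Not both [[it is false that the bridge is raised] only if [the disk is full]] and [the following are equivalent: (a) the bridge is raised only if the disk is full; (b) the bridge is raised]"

Let P = "the disk is full" (T), Q = "the bridge is raised" (T).

(A): Formalization: (((P nand Q) | Q) & ~Q) <-> Q

P nand Q = T nand T = F
(P nand Q) | Q = F | T = T
~Q = ~T = F
((P nand Q) | Q) & ~Q = T & F = F
(((P nand Q) | Q) & ~Q) <-> Q = F <-> T = F
Thus (A) is false.

(B): Formalization: (~P | (~Q xor P)) <-> (Q & (Q -> P))

~P = ~T = F
~Q = ~T = F
~Q xor P = F xor T = T
~P | (~Q xor P) = F | T = T
Q -> P = T -> T = T
Q & (Q -> P) = T & T = T
(~P | (~Q xor P)) <-> (Q & (Q -> P)) = T <-> T = T
Hence (B) is true.

(C): This is (~Q -> P) nand ((Q -> P) <-> Q).

~Q = ~T = F
~Q -> P = F -> T = T
Q -> P = T -> T = T
(Q -> P) <-> Q = T <-> T = T
(~Q -> P) nand ((Q -> P) <-> Q) = T nand T = F
So (C) is false.

True statements: 1 ((B)).

1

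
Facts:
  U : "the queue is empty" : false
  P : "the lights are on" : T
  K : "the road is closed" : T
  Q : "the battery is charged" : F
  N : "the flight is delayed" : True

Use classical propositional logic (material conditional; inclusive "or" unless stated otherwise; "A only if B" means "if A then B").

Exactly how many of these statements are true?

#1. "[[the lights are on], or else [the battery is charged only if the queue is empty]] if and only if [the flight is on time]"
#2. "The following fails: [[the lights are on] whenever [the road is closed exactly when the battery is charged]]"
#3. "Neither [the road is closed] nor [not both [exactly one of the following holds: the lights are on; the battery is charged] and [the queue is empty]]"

0

#1: Formalization: (P ∨ (Q → U)) ↔ ¬N

Q → U = F → F = T
P ∨ (Q → U) = T ∨ T = T
¬N = ¬T = F
(P ∨ (Q → U)) ↔ ¬N = T ↔ F = F
Hence #1 is false.

#2: Parsed as ¬((K ↔ Q) → P)

K ↔ Q = T ↔ F = F
(K ↔ Q) → P = F → T = T
¬((K ↔ Q) → P) = ¬T = F
Hence #2 is false.

#3: This is K ↓ ((P ⊕ Q) ↑ U).

P ⊕ Q = T ⊕ F = T
(P ⊕ Q) ↑ U = T ↑ F = T
K ↓ ((P ⊕ Q) ↑ U) = T ↓ T = F
So #3 is false.

True statements: 0 (none).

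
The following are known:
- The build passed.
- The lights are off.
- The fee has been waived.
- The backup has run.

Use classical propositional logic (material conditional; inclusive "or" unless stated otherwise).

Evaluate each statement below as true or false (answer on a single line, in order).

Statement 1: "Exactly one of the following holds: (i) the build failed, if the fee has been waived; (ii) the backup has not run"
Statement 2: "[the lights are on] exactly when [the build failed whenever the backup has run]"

Statement 1 false / Statement 2 true

Let K = "the fee has been waived" (T), R = "the build passed" (T), D = "the backup has run" (T), V = "the lights are on" (F).

Statement 1: Parsed as (K -> ~R) xor ~D

~R = ~T = F
K -> ~R = T -> F = F
~D = ~T = F
(K -> ~R) xor ~D = F xor F = F
Thus Statement 1 is false.

Statement 2: Parsed as V <-> (D -> ~R)

~R = ~T = F
D -> ~R = T -> F = F
V <-> (D -> ~R) = F <-> F = T
So Statement 2 is true.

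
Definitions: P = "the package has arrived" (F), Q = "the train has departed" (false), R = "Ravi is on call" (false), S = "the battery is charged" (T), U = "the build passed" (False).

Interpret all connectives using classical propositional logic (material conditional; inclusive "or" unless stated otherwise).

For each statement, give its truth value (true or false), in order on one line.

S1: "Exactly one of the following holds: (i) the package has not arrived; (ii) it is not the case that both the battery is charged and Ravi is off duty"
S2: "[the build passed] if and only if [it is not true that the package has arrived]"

S1 True, S2 False

S1: This is ~P xor (S nand ~R).

~P = ~F = T
~R = ~F = T
S nand ~R = T nand T = F
~P xor (S nand ~R) = T xor F = T
Hence S1 is true.

S2: This is U <-> ~P.

~P = ~F = T
U <-> ~P = F <-> T = F
Thus S2 is false.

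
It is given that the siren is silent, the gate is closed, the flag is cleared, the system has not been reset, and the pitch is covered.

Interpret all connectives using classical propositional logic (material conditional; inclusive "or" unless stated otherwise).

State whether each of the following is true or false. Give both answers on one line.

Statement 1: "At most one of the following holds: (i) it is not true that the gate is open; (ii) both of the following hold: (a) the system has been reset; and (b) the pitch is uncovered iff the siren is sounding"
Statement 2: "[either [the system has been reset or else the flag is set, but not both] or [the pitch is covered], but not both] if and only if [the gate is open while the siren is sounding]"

Statement 1 T, Statement 2 F

Let Q = "the gate is open" (F), S = "the system has been reset" (F), U = "the pitch is covered" (T), P = "the siren is sounding" (F), R = "the flag is set" (F).

Statement 1: In symbols: ¬Q ↑ (S ∧ (¬U ↔ P))

¬Q = ¬F = T
¬U = ¬T = F
¬U ↔ P = F ↔ F = T
S ∧ (¬U ↔ P) = F ∧ T = F
¬Q ↑ (S ∧ (¬U ↔ P)) = T ↑ F = T
So Statement 1 is true.

Statement 2: This is ((S ⊕ R) ⊕ U) ↔ (Q ∧ P).

S ⊕ R = F ⊕ F = F
(S ⊕ R) ⊕ U = F ⊕ T = T
Q ∧ P = F ∧ F = F
((S ⊕ R) ⊕ U) ↔ (Q ∧ P) = T ↔ F = F
So Statement 2 is false.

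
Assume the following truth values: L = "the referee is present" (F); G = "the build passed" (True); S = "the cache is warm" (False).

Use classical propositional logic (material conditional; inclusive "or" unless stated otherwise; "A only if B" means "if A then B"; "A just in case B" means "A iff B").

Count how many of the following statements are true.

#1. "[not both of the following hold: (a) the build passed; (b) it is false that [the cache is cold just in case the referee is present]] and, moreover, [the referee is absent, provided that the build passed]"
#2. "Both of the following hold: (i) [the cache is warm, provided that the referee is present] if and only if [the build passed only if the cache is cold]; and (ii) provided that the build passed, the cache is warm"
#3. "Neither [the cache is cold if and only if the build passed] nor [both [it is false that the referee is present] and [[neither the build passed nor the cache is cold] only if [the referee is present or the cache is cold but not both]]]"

#1: This is (G ↑ ¬(¬S ↔ L)) ∧ (G → ¬L).

¬S = ¬F = T
¬S ↔ L = T ↔ F = F
¬(¬S ↔ L) = ¬F = T
G ↑ ¬(¬S ↔ L) = T ↑ T = F
¬L = ¬F = T
G → ¬L = T → T = T
(G ↑ ¬(¬S ↔ L)) ∧ (G → ¬L) = F ∧ T = F
Hence #1 is false.

#2: Formalization: ((L → S) ↔ (G → ¬S)) ∧ (G → S)

L → S = F → F = T
¬S = ¬F = T
G → ¬S = T → T = T
(L → S) ↔ (G → ¬S) = T ↔ T = T
G → S = T → F = F
((L → S) ↔ (G → ¬S)) ∧ (G → S) = T ∧ F = F
Thus #2 is false.

#3: In symbols: (¬S ↔ G) ↓ (¬L ∧ ((G ↓ ¬S) → (L ⊕ ¬S)))

¬S = ¬F = T
¬S ↔ G = T ↔ T = T
¬L = ¬F = T
¬S = ¬F = T
G ↓ ¬S = T ↓ T = F
¬S = ¬F = T
L ⊕ ¬S = F ⊕ T = T
(G ↓ ¬S) → (L ⊕ ¬S) = F → T = T
¬L ∧ ((G ↓ ¬S) → (L ⊕ ¬S)) = T ∧ T = T
(¬S ↔ G) ↓ (¬L ∧ ((G ↓ ¬S) → (L ⊕ ¬S))) = T ↓ T = F
Hence #3 is false.

True statements: 0 (none).

0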